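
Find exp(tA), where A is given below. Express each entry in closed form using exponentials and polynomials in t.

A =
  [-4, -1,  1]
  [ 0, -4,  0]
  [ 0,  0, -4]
e^{tA} =
  [exp(-4*t), -t*exp(-4*t), t*exp(-4*t)]
  [0, exp(-4*t), 0]
  [0, 0, exp(-4*t)]

Strategy: write A = P · J · P⁻¹ where J is a Jordan canonical form, so e^{tA} = P · e^{tJ} · P⁻¹, and e^{tJ} can be computed block-by-block.

A has Jordan form
J =
  [-4,  1,  0]
  [ 0, -4,  0]
  [ 0,  0, -4]
(up to reordering of blocks).

Per-block formulas:
  For a 1×1 block at λ = -4: exp(t · [-4]) = [e^(-4t)].
  For a 2×2 Jordan block J_2(-4): exp(t · J_2(-4)) = e^(-4t)·(I + t·N), where N is the 2×2 nilpotent shift.

After assembling e^{tJ} and conjugating by P, we get:

e^{tA} =
  [exp(-4*t), -t*exp(-4*t), t*exp(-4*t)]
  [0, exp(-4*t), 0]
  [0, 0, exp(-4*t)]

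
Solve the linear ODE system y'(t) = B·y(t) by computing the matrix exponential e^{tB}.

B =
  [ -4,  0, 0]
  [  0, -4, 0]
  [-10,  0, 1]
e^{tB} =
  [exp(-4*t), 0, 0]
  [0, exp(-4*t), 0]
  [-2*exp(t) + 2*exp(-4*t), 0, exp(t)]

Strategy: write B = P · J · P⁻¹ where J is a Jordan canonical form, so e^{tB} = P · e^{tJ} · P⁻¹, and e^{tJ} can be computed block-by-block.

B has Jordan form
J =
  [-4,  0, 0]
  [ 0, -4, 0]
  [ 0,  0, 1]
(up to reordering of blocks).

Per-block formulas:
  For a 1×1 block at λ = -4: exp(t · [-4]) = [e^(-4t)].
  For a 1×1 block at λ = 1: exp(t · [1]) = [e^(1t)].

After assembling e^{tJ} and conjugating by P, we get:

e^{tB} =
  [exp(-4*t), 0, 0]
  [0, exp(-4*t), 0]
  [-2*exp(t) + 2*exp(-4*t), 0, exp(t)]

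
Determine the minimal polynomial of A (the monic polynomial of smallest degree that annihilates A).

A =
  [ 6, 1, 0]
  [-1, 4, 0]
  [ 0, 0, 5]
x^2 - 10*x + 25

The characteristic polynomial is χ_A(x) = (x - 5)^3, so the eigenvalues are known. The minimal polynomial is
  m_A(x) = Π_λ (x − λ)^{k_λ}
where k_λ is the size of the *largest* Jordan block for λ (equivalently, the smallest k with (A − λI)^k v = 0 for every generalised eigenvector v of λ).

  λ = 5: largest Jordan block has size 2, contributing (x − 5)^2

So m_A(x) = (x - 5)^2 = x^2 - 10*x + 25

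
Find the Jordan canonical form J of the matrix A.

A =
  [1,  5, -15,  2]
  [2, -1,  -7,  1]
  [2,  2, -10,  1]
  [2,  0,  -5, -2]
J_2(-3) ⊕ J_2(-3)

The characteristic polynomial is
  det(x·I − A) = x^4 + 12*x^3 + 54*x^2 + 108*x + 81 = (x + 3)^4

Eigenvalues and multiplicities (the geometric multiplicity of λ is n − rank(A − λI), which equals the number of Jordan blocks for λ):
  λ = -3: algebraic multiplicity = 4, geometric multiplicity = 2

Determining the block sizes for each eigenvalue:
  λ = -3: with am = 4 and gm = 2, the partition is not yet determined (e.g. several partitions of 4 into 2 parts exist). Let N = A − (-3)·I. Computing rank(N^1) = 2, rank(N^2) = 0; the number of blocks of size ≥ j is rank(N^{j−1}) − rank(N^j), giving [2, 2]. So we have 2 block(s) of size 2 → block sizes [2, 2]

Assembling the blocks gives a Jordan form
J =
  [-3,  1,  0,  0]
  [ 0, -3,  0,  0]
  [ 0,  0, -3,  1]
  [ 0,  0,  0, -3]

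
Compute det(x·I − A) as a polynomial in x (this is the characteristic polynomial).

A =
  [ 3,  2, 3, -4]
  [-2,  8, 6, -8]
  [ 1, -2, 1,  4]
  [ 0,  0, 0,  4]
x^4 - 16*x^3 + 96*x^2 - 256*x + 256

Expanding det(x·I − A) (e.g. by cofactor expansion or by noting that A is similar to its Jordan form J, which has the same characteristic polynomial as A) gives
  χ_A(x) = x^4 - 16*x^3 + 96*x^2 - 256*x + 256
which factors as (x - 4)^4. The eigenvalues (with algebraic multiplicities) are λ = 4 with multiplicity 4.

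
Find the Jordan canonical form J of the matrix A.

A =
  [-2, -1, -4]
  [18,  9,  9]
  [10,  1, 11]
J_3(6)

The characteristic polynomial is
  det(x·I − A) = x^3 - 18*x^2 + 108*x - 216 = (x - 6)^3

Eigenvalues and multiplicities (the geometric multiplicity of λ is n − rank(A − λI), which equals the number of Jordan blocks for λ):
  λ = 6: algebraic multiplicity = 3, geometric multiplicity = 1

Determining the block sizes for each eigenvalue:
  λ = 6: one block (gm = 1), so the single block has size am = 3 → block sizes [3]

Assembling the blocks gives a Jordan form
J =
  [6, 1, 0]
  [0, 6, 1]
  [0, 0, 6]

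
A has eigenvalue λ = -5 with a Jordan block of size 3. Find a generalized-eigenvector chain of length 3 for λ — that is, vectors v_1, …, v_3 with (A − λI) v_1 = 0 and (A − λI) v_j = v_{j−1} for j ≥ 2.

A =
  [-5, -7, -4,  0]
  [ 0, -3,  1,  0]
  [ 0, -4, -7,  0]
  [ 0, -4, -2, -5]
A Jordan chain for λ = -5 of length 3:
v_1 = (2, 0, 0, 0)ᵀ
v_2 = (-7, 2, -4, -4)ᵀ
v_3 = (0, 1, 0, 0)ᵀ

Let N = A − (-5)·I. We want v_3 with N^3 v_3 = 0 but N^2 v_3 ≠ 0; then v_{j-1} := N · v_j for j = 3, …, 2.

Pick v_3 = (0, 1, 0, 0)ᵀ.
Then v_2 = N · v_3 = (-7, 2, -4, -4)ᵀ.
Then v_1 = N · v_2 = (2, 0, 0, 0)ᵀ.

Sanity check: (A − (-5)·I) v_1 = (0, 0, 0, 0)ᵀ = 0. ✓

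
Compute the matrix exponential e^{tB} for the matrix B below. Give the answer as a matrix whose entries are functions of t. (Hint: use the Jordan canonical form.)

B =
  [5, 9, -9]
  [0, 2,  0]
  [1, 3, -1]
e^{tB} =
  [3*t*exp(2*t) + exp(2*t), 9*t*exp(2*t), -9*t*exp(2*t)]
  [0, exp(2*t), 0]
  [t*exp(2*t), 3*t*exp(2*t), -3*t*exp(2*t) + exp(2*t)]

Strategy: write B = P · J · P⁻¹ where J is a Jordan canonical form, so e^{tB} = P · e^{tJ} · P⁻¹, and e^{tJ} can be computed block-by-block.

B has Jordan form
J =
  [2, 1, 0]
  [0, 2, 0]
  [0, 0, 2]
(up to reordering of blocks).

Per-block formulas:
  For a 2×2 Jordan block J_2(2): exp(t · J_2(2)) = e^(2t)·(I + t·N), where N is the 2×2 nilpotent shift.
  For a 1×1 block at λ = 2: exp(t · [2]) = [e^(2t)].

After assembling e^{tJ} and conjugating by P, we get:

e^{tB} =
  [3*t*exp(2*t) + exp(2*t), 9*t*exp(2*t), -9*t*exp(2*t)]
  [0, exp(2*t), 0]
  [t*exp(2*t), 3*t*exp(2*t), -3*t*exp(2*t) + exp(2*t)]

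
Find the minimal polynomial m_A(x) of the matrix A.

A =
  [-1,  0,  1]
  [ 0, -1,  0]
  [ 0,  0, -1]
x^2 + 2*x + 1

The characteristic polynomial is χ_A(x) = (x + 1)^3, so the eigenvalues are known. The minimal polynomial is
  m_A(x) = Π_λ (x − λ)^{k_λ}
where k_λ is the size of the *largest* Jordan block for λ (equivalently, the smallest k with (A − λI)^k v = 0 for every generalised eigenvector v of λ).

  λ = -1: largest Jordan block has size 2, contributing (x + 1)^2

So m_A(x) = (x + 1)^2 = x^2 + 2*x + 1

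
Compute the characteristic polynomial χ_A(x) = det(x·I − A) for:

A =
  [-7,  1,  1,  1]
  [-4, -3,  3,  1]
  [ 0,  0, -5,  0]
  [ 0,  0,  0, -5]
x^4 + 20*x^3 + 150*x^2 + 500*x + 625

Expanding det(x·I − A) (e.g. by cofactor expansion or by noting that A is similar to its Jordan form J, which has the same characteristic polynomial as A) gives
  χ_A(x) = x^4 + 20*x^3 + 150*x^2 + 500*x + 625
which factors as (x + 5)^4. The eigenvalues (with algebraic multiplicities) are λ = -5 with multiplicity 4.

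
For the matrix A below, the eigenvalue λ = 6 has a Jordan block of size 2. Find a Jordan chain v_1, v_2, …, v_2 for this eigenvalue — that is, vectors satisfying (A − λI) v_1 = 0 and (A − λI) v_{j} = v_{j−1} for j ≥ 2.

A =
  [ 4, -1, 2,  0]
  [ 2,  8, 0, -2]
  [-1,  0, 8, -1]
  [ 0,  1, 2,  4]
A Jordan chain for λ = 6 of length 2:
v_1 = (-2, 2, -1, 0)ᵀ
v_2 = (1, 0, 0, 0)ᵀ

Let N = A − (6)·I. We want v_2 with N^2 v_2 = 0 but N^1 v_2 ≠ 0; then v_{j-1} := N · v_j for j = 2, …, 2.

Pick v_2 = (1, 0, 0, 0)ᵀ.
Then v_1 = N · v_2 = (-2, 2, -1, 0)ᵀ.

Sanity check: (A − (6)·I) v_1 = (0, 0, 0, 0)ᵀ = 0. ✓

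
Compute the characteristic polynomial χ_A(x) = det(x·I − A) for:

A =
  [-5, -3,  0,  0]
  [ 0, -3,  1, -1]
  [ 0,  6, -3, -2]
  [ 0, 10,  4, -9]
x^4 + 20*x^3 + 150*x^2 + 500*x + 625

Expanding det(x·I − A) (e.g. by cofactor expansion or by noting that A is similar to its Jordan form J, which has the same characteristic polynomial as A) gives
  χ_A(x) = x^4 + 20*x^3 + 150*x^2 + 500*x + 625
which factors as (x + 5)^4. The eigenvalues (with algebraic multiplicities) are λ = -5 with multiplicity 4.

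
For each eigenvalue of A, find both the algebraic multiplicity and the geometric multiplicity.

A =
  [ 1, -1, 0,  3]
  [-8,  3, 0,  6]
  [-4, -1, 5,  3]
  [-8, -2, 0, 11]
λ = 5: alg = 4, geom = 3

Step 1 — factor the characteristic polynomial to read off the algebraic multiplicities:
  χ_A(x) = (x - 5)^4

Step 2 — compute geometric multiplicities via the rank-nullity identity g(λ) = n − rank(A − λI):
  rank(A − (5)·I) = 1, so dim ker(A − (5)·I) = n − 1 = 3

Summary:
  λ = 5: algebraic multiplicity = 4, geometric multiplicity = 3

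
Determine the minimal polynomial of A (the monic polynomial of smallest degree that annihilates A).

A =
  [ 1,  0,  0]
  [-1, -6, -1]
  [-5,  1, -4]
x^3 + 9*x^2 + 15*x - 25

The characteristic polynomial is χ_A(x) = (x - 1)*(x + 5)^2, so the eigenvalues are known. The minimal polynomial is
  m_A(x) = Π_λ (x − λ)^{k_λ}
where k_λ is the size of the *largest* Jordan block for λ (equivalently, the smallest k with (A − λI)^k v = 0 for every generalised eigenvector v of λ).

  λ = -5: largest Jordan block has size 2, contributing (x + 5)^2
  λ = 1: largest Jordan block has size 1, contributing (x − 1)

So m_A(x) = (x - 1)*(x + 5)^2 = x^3 + 9*x^2 + 15*x - 25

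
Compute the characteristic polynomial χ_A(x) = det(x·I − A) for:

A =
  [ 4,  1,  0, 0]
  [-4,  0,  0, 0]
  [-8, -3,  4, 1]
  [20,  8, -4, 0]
x^4 - 8*x^3 + 24*x^2 - 32*x + 16

Expanding det(x·I − A) (e.g. by cofactor expansion or by noting that A is similar to its Jordan form J, which has the same characteristic polynomial as A) gives
  χ_A(x) = x^4 - 8*x^3 + 24*x^2 - 32*x + 16
which factors as (x - 2)^4. The eigenvalues (with algebraic multiplicities) are λ = 2 with multiplicity 4.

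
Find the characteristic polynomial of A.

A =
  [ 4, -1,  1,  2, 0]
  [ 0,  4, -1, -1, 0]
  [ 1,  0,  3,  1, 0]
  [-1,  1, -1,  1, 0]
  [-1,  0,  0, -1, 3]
x^5 - 15*x^4 + 90*x^3 - 270*x^2 + 405*x - 243

Expanding det(x·I − A) (e.g. by cofactor expansion or by noting that A is similar to its Jordan form J, which has the same characteristic polynomial as A) gives
  χ_A(x) = x^5 - 15*x^4 + 90*x^3 - 270*x^2 + 405*x - 243
which factors as (x - 3)^5. The eigenvalues (with algebraic multiplicities) are λ = 3 with multiplicity 5.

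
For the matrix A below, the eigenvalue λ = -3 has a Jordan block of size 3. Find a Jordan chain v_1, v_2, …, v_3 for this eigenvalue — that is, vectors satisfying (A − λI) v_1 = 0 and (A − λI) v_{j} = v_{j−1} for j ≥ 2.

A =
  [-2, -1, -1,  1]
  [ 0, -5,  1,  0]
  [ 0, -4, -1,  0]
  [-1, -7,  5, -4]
A Jordan chain for λ = -3 of length 3:
v_1 = (-2, 0, 0, 2)ᵀ
v_2 = (-1, -2, -4, -7)ᵀ
v_3 = (0, 1, 0, 0)ᵀ

Let N = A − (-3)·I. We want v_3 with N^3 v_3 = 0 but N^2 v_3 ≠ 0; then v_{j-1} := N · v_j for j = 3, …, 2.

Pick v_3 = (0, 1, 0, 0)ᵀ.
Then v_2 = N · v_3 = (-1, -2, -4, -7)ᵀ.
Then v_1 = N · v_2 = (-2, 0, 0, 2)ᵀ.

Sanity check: (A − (-3)·I) v_1 = (0, 0, 0, 0)ᵀ = 0. ✓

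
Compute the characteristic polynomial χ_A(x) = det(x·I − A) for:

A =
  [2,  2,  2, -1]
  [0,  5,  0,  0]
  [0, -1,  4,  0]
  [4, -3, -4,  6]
x^4 - 17*x^3 + 108*x^2 - 304*x + 320

Expanding det(x·I − A) (e.g. by cofactor expansion or by noting that A is similar to its Jordan form J, which has the same characteristic polynomial as A) gives
  χ_A(x) = x^4 - 17*x^3 + 108*x^2 - 304*x + 320
which factors as (x - 5)*(x - 4)^3. The eigenvalues (with algebraic multiplicities) are λ = 4 with multiplicity 3, λ = 5 with multiplicity 1.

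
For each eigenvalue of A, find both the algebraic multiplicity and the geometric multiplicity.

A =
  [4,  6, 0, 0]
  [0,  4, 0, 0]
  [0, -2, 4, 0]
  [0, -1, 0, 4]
λ = 4: alg = 4, geom = 3

Step 1 — factor the characteristic polynomial to read off the algebraic multiplicities:
  χ_A(x) = (x - 4)^4

Step 2 — compute geometric multiplicities via the rank-nullity identity g(λ) = n − rank(A − λI):
  rank(A − (4)·I) = 1, so dim ker(A − (4)·I) = n − 1 = 3

Summary:
  λ = 4: algebraic multiplicity = 4, geometric multiplicity = 3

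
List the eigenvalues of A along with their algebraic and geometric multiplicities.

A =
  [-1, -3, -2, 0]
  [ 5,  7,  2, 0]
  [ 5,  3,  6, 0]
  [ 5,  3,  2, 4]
λ = 4: alg = 4, geom = 3

Step 1 — factor the characteristic polynomial to read off the algebraic multiplicities:
  χ_A(x) = (x - 4)^4

Step 2 — compute geometric multiplicities via the rank-nullity identity g(λ) = n − rank(A − λI):
  rank(A − (4)·I) = 1, so dim ker(A − (4)·I) = n − 1 = 3

Summary:
  λ = 4: algebraic multiplicity = 4, geometric multiplicity = 3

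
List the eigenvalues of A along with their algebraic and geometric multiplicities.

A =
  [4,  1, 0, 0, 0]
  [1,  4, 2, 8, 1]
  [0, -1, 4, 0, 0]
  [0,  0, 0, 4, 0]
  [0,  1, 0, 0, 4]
λ = 4: alg = 5, geom = 3

Step 1 — factor the characteristic polynomial to read off the algebraic multiplicities:
  χ_A(x) = (x - 4)^5

Step 2 — compute geometric multiplicities via the rank-nullity identity g(λ) = n − rank(A − λI):
  rank(A − (4)·I) = 2, so dim ker(A − (4)·I) = n − 2 = 3

Summary:
  λ = 4: algebraic multiplicity = 5, geometric multiplicity = 3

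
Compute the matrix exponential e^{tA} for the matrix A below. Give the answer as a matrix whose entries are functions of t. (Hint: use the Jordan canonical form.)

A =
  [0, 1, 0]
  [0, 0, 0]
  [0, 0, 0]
e^{tA} =
  [1, t, 0]
  [0, 1, 0]
  [0, 0, 1]

Strategy: write A = P · J · P⁻¹ where J is a Jordan canonical form, so e^{tA} = P · e^{tJ} · P⁻¹, and e^{tJ} can be computed block-by-block.

A has Jordan form
J =
  [0, 1, 0]
  [0, 0, 0]
  [0, 0, 0]
(up to reordering of blocks).

Per-block formulas:
  For a 2×2 Jordan block J_2(0): exp(t · J_2(0)) = e^(0t)·(I + t·N), where N is the 2×2 nilpotent shift.
  For a 1×1 block at λ = 0: exp(t · [0]) = [e^(0t)].

After assembling e^{tJ} and conjugating by P, we get:

e^{tA} =
  [1, t, 0]
  [0, 1, 0]
  [0, 0, 1]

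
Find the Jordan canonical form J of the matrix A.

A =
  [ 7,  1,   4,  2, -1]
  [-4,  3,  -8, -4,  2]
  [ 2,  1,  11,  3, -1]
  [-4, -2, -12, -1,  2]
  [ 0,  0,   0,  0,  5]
J_2(5) ⊕ J_2(5) ⊕ J_1(5)

The characteristic polynomial is
  det(x·I − A) = x^5 - 25*x^4 + 250*x^3 - 1250*x^2 + 3125*x - 3125 = (x - 5)^5

Eigenvalues and multiplicities (the geometric multiplicity of λ is n − rank(A − λI), which equals the number of Jordan blocks for λ):
  λ = 5: algebraic multiplicity = 5, geometric multiplicity = 3

Determining the block sizes for each eigenvalue:
  λ = 5: with am = 5 and gm = 3, the partition is not yet determined (e.g. several partitions of 5 into 3 parts exist). Let N = A − (5)·I. Computing rank(N^1) = 2, rank(N^2) = 0; the number of blocks of size ≥ j is rank(N^{j−1}) − rank(N^j), giving [3, 2]. So we have 2 block(s) of size 2, 1 block(s) of size 1 → block sizes [2, 2, 1]

Assembling the blocks gives a Jordan form
J =
  [5, 1, 0, 0, 0]
  [0, 5, 0, 0, 0]
  [0, 0, 5, 1, 0]
  [0, 0, 0, 5, 0]
  [0, 0, 0, 0, 5]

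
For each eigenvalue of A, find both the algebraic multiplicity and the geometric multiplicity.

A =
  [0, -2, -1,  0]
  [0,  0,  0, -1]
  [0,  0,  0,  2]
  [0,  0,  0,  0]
λ = 0: alg = 4, geom = 2

Step 1 — factor the characteristic polynomial to read off the algebraic multiplicities:
  χ_A(x) = x^4

Step 2 — compute geometric multiplicities via the rank-nullity identity g(λ) = n − rank(A − λI):
  rank(A − (0)·I) = 2, so dim ker(A − (0)·I) = n − 2 = 2

Summary:
  λ = 0: algebraic multiplicity = 4, geometric multiplicity = 2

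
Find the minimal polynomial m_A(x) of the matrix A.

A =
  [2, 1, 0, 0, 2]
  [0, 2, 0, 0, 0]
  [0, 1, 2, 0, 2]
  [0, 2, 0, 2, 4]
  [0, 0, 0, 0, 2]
x^2 - 4*x + 4

The characteristic polynomial is χ_A(x) = (x - 2)^5, so the eigenvalues are known. The minimal polynomial is
  m_A(x) = Π_λ (x − λ)^{k_λ}
where k_λ is the size of the *largest* Jordan block for λ (equivalently, the smallest k with (A − λI)^k v = 0 for every generalised eigenvector v of λ).

  λ = 2: largest Jordan block has size 2, contributing (x − 2)^2

So m_A(x) = (x - 2)^2 = x^2 - 4*x + 4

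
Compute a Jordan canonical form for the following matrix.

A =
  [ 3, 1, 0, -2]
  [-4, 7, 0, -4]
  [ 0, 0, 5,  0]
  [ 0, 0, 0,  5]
J_2(5) ⊕ J_1(5) ⊕ J_1(5)

The characteristic polynomial is
  det(x·I − A) = x^4 - 20*x^3 + 150*x^2 - 500*x + 625 = (x - 5)^4

Eigenvalues and multiplicities (the geometric multiplicity of λ is n − rank(A − λI), which equals the number of Jordan blocks for λ):
  λ = 5: algebraic multiplicity = 4, geometric multiplicity = 3

Determining the block sizes for each eigenvalue:
  λ = 5: 3 blocks summing to 4 forces exactly one block of size 2 and the rest size 1 → block sizes [2, 1, 1]

Assembling the blocks gives a Jordan form
J =
  [5, 1, 0, 0]
  [0, 5, 0, 0]
  [0, 0, 5, 0]
  [0, 0, 0, 5]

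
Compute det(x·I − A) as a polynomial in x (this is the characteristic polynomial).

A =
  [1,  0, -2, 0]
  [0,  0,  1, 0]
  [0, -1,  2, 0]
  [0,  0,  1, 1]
x^4 - 4*x^3 + 6*x^2 - 4*x + 1

Expanding det(x·I − A) (e.g. by cofactor expansion or by noting that A is similar to its Jordan form J, which has the same characteristic polynomial as A) gives
  χ_A(x) = x^4 - 4*x^3 + 6*x^2 - 4*x + 1
which factors as (x - 1)^4. The eigenvalues (with algebraic multiplicities) are λ = 1 with multiplicity 4.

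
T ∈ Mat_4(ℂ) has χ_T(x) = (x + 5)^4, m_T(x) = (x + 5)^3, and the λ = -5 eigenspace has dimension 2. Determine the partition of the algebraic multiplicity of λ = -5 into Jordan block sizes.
Block sizes for λ = -5: [3, 1]

Step 1 — from the characteristic polynomial, algebraic multiplicity of λ = -5 is 4. From dim ker(T − (-5)·I) = 2, there are exactly 2 Jordan blocks for λ = -5.
Step 2 — from the minimal polynomial, the factor (x + 5)^3 tells us the largest block for λ = -5 has size 3.
Step 3 — with total size 4, 2 blocks, and largest block 3, the block sizes (in nonincreasing order) are [3, 1].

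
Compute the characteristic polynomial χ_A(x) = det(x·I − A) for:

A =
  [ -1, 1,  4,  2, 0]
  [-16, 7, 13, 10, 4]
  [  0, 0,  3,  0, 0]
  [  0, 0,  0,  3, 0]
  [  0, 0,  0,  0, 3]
x^5 - 15*x^4 + 90*x^3 - 270*x^2 + 405*x - 243

Expanding det(x·I − A) (e.g. by cofactor expansion or by noting that A is similar to its Jordan form J, which has the same characteristic polynomial as A) gives
  χ_A(x) = x^5 - 15*x^4 + 90*x^3 - 270*x^2 + 405*x - 243
which factors as (x - 3)^5. The eigenvalues (with algebraic multiplicities) are λ = 3 with multiplicity 5.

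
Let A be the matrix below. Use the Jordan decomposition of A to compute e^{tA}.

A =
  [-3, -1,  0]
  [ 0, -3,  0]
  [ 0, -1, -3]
e^{tA} =
  [exp(-3*t), -t*exp(-3*t), 0]
  [0, exp(-3*t), 0]
  [0, -t*exp(-3*t), exp(-3*t)]

Strategy: write A = P · J · P⁻¹ where J is a Jordan canonical form, so e^{tA} = P · e^{tJ} · P⁻¹, and e^{tJ} can be computed block-by-block.

A has Jordan form
J =
  [-3,  1,  0]
  [ 0, -3,  0]
  [ 0,  0, -3]
(up to reordering of blocks).

Per-block formulas:
  For a 1×1 block at λ = -3: exp(t · [-3]) = [e^(-3t)].
  For a 2×2 Jordan block J_2(-3): exp(t · J_2(-3)) = e^(-3t)·(I + t·N), where N is the 2×2 nilpotent shift.

After assembling e^{tJ} and conjugating by P, we get:

e^{tA} =
  [exp(-3*t), -t*exp(-3*t), 0]
  [0, exp(-3*t), 0]
  [0, -t*exp(-3*t), exp(-3*t)]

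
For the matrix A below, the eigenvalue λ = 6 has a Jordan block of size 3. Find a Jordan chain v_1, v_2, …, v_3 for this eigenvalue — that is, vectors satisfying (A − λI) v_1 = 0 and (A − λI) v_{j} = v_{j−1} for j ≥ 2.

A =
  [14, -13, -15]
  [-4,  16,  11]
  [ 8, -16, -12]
A Jordan chain for λ = 6 of length 3:
v_1 = (-4, 16, -16)ᵀ
v_2 = (8, -4, 8)ᵀ
v_3 = (1, 0, 0)ᵀ

Let N = A − (6)·I. We want v_3 with N^3 v_3 = 0 but N^2 v_3 ≠ 0; then v_{j-1} := N · v_j for j = 3, …, 2.

Pick v_3 = (1, 0, 0)ᵀ.
Then v_2 = N · v_3 = (8, -4, 8)ᵀ.
Then v_1 = N · v_2 = (-4, 16, -16)ᵀ.

Sanity check: (A − (6)·I) v_1 = (0, 0, 0)ᵀ = 0. ✓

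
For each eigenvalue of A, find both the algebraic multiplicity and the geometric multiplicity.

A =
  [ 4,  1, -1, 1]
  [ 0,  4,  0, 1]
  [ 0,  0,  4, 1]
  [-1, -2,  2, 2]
λ = 3: alg = 2, geom = 1; λ = 4: alg = 2, geom = 1

Step 1 — factor the characteristic polynomial to read off the algebraic multiplicities:
  χ_A(x) = (x - 4)^2*(x - 3)^2

Step 2 — compute geometric multiplicities via the rank-nullity identity g(λ) = n − rank(A − λI):
  rank(A − (3)·I) = 3, so dim ker(A − (3)·I) = n − 3 = 1
  rank(A − (4)·I) = 3, so dim ker(A − (4)·I) = n − 3 = 1

Summary:
  λ = 3: algebraic multiplicity = 2, geometric multiplicity = 1
  λ = 4: algebraic multiplicity = 2, geometric multiplicity = 1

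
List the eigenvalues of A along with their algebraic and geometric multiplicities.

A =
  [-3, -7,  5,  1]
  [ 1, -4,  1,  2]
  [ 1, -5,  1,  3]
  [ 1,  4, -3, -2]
λ = -2: alg = 4, geom = 2

Step 1 — factor the characteristic polynomial to read off the algebraic multiplicities:
  χ_A(x) = (x + 2)^4

Step 2 — compute geometric multiplicities via the rank-nullity identity g(λ) = n − rank(A − λI):
  rank(A − (-2)·I) = 2, so dim ker(A − (-2)·I) = n − 2 = 2

Summary:
  λ = -2: algebraic multiplicity = 4, geometric multiplicity = 2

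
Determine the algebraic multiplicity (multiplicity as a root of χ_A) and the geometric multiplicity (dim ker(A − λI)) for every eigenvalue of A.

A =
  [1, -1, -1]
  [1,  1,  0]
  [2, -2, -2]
λ = 0: alg = 3, geom = 1

Step 1 — factor the characteristic polynomial to read off the algebraic multiplicities:
  χ_A(x) = x^3

Step 2 — compute geometric multiplicities via the rank-nullity identity g(λ) = n − rank(A − λI):
  rank(A − (0)·I) = 2, so dim ker(A − (0)·I) = n − 2 = 1

Summary:
  λ = 0: algebraic multiplicity = 3, geometric multiplicity = 1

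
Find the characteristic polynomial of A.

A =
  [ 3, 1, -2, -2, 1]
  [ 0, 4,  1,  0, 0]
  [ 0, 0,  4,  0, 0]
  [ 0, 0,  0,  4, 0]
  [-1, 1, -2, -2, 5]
x^5 - 20*x^4 + 160*x^3 - 640*x^2 + 1280*x - 1024

Expanding det(x·I − A) (e.g. by cofactor expansion or by noting that A is similar to its Jordan form J, which has the same characteristic polynomial as A) gives
  χ_A(x) = x^5 - 20*x^4 + 160*x^3 - 640*x^2 + 1280*x - 1024
which factors as (x - 4)^5. The eigenvalues (with algebraic multiplicities) are λ = 4 with multiplicity 5.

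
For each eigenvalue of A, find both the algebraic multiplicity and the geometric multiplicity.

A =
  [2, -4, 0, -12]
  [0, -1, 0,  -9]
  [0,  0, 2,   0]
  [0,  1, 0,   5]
λ = 2: alg = 4, geom = 3

Step 1 — factor the characteristic polynomial to read off the algebraic multiplicities:
  χ_A(x) = (x - 2)^4

Step 2 — compute geometric multiplicities via the rank-nullity identity g(λ) = n − rank(A − λI):
  rank(A − (2)·I) = 1, so dim ker(A − (2)·I) = n − 1 = 3

Summary:
  λ = 2: algebraic multiplicity = 4, geometric multiplicity = 3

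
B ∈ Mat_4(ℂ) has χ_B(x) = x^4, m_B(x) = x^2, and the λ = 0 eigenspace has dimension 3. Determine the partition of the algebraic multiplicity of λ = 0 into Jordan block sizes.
Block sizes for λ = 0: [2, 1, 1]

Step 1 — from the characteristic polynomial, algebraic multiplicity of λ = 0 is 4. From dim ker(B − (0)·I) = 3, there are exactly 3 Jordan blocks for λ = 0.
Step 2 — from the minimal polynomial, the factor (x − 0)^2 tells us the largest block for λ = 0 has size 2.
Step 3 — with total size 4, 3 blocks, and largest block 2, the block sizes (in nonincreasing order) are [2, 1, 1].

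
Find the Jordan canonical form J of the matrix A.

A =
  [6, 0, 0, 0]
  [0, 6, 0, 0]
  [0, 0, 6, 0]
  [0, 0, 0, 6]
J_1(6) ⊕ J_1(6) ⊕ J_1(6) ⊕ J_1(6)

The characteristic polynomial is
  det(x·I − A) = x^4 - 24*x^3 + 216*x^2 - 864*x + 1296 = (x - 6)^4

Eigenvalues and multiplicities (the geometric multiplicity of λ is n − rank(A − λI), which equals the number of Jordan blocks for λ):
  λ = 6: algebraic multiplicity = 4, geometric multiplicity = 4

Determining the block sizes for each eigenvalue:
  λ = 6: gm = am = 4, so every block has size 1 → block sizes [1, 1, 1, 1]

Assembling the blocks gives a Jordan form
J =
  [6, 0, 0, 0]
  [0, 6, 0, 0]
  [0, 0, 6, 0]
  [0, 0, 0, 6]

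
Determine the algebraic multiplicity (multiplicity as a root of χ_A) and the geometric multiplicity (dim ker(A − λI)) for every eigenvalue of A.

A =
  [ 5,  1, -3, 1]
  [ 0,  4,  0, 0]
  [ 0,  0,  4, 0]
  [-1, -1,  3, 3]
λ = 4: alg = 4, geom = 3

Step 1 — factor the characteristic polynomial to read off the algebraic multiplicities:
  χ_A(x) = (x - 4)^4

Step 2 — compute geometric multiplicities via the rank-nullity identity g(λ) = n − rank(A − λI):
  rank(A − (4)·I) = 1, so dim ker(A − (4)·I) = n − 1 = 3

Summary:
  λ = 4: algebraic multiplicity = 4, geometric multiplicity = 3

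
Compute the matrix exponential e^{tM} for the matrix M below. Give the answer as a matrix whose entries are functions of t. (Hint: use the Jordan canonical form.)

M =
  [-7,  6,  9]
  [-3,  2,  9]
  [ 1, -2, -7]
e^{tM} =
  [-3*t*exp(-4*t) + exp(-4*t), 6*t*exp(-4*t), 9*t*exp(-4*t)]
  [-3*t*exp(-4*t), 6*t*exp(-4*t) + exp(-4*t), 9*t*exp(-4*t)]
  [t*exp(-4*t), -2*t*exp(-4*t), -3*t*exp(-4*t) + exp(-4*t)]

Strategy: write M = P · J · P⁻¹ where J is a Jordan canonical form, so e^{tM} = P · e^{tJ} · P⁻¹, and e^{tJ} can be computed block-by-block.

M has Jordan form
J =
  [-4,  1,  0]
  [ 0, -4,  0]
  [ 0,  0, -4]
(up to reordering of blocks).

Per-block formulas:
  For a 2×2 Jordan block J_2(-4): exp(t · J_2(-4)) = e^(-4t)·(I + t·N), where N is the 2×2 nilpotent shift.
  For a 1×1 block at λ = -4: exp(t · [-4]) = [e^(-4t)].

After assembling e^{tJ} and conjugating by P, we get:

e^{tM} =
  [-3*t*exp(-4*t) + exp(-4*t), 6*t*exp(-4*t), 9*t*exp(-4*t)]
  [-3*t*exp(-4*t), 6*t*exp(-4*t) + exp(-4*t), 9*t*exp(-4*t)]
  [t*exp(-4*t), -2*t*exp(-4*t), -3*t*exp(-4*t) + exp(-4*t)]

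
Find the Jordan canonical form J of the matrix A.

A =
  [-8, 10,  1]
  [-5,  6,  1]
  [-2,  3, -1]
J_3(-1)

The characteristic polynomial is
  det(x·I − A) = x^3 + 3*x^2 + 3*x + 1 = (x + 1)^3

Eigenvalues and multiplicities (the geometric multiplicity of λ is n − rank(A − λI), which equals the number of Jordan blocks for λ):
  λ = -1: algebraic multiplicity = 3, geometric multiplicity = 1

Determining the block sizes for each eigenvalue:
  λ = -1: one block (gm = 1), so the single block has size am = 3 → block sizes [3]

Assembling the blocks gives a Jordan form
J =
  [-1,  1,  0]
  [ 0, -1,  1]
  [ 0,  0, -1]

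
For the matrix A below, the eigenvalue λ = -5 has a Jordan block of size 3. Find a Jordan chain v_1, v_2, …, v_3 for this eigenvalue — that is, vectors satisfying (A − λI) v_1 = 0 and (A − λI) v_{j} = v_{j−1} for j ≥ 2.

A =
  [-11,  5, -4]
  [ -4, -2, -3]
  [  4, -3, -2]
A Jordan chain for λ = -5 of length 3:
v_1 = (-3, -2, 2)ᵀ
v_2 = (5, 3, -3)ᵀ
v_3 = (0, 1, 0)ᵀ

Let N = A − (-5)·I. We want v_3 with N^3 v_3 = 0 but N^2 v_3 ≠ 0; then v_{j-1} := N · v_j for j = 3, …, 2.

Pick v_3 = (0, 1, 0)ᵀ.
Then v_2 = N · v_3 = (5, 3, -3)ᵀ.
Then v_1 = N · v_2 = (-3, -2, 2)ᵀ.

Sanity check: (A − (-5)·I) v_1 = (0, 0, 0)ᵀ = 0. ✓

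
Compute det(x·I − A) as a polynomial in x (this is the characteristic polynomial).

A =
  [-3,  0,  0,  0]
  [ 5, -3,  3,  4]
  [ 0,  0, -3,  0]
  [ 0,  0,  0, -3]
x^4 + 12*x^3 + 54*x^2 + 108*x + 81

Expanding det(x·I − A) (e.g. by cofactor expansion or by noting that A is similar to its Jordan form J, which has the same characteristic polynomial as A) gives
  χ_A(x) = x^4 + 12*x^3 + 54*x^2 + 108*x + 81
which factors as (x + 3)^4. The eigenvalues (with algebraic multiplicities) are λ = -3 with multiplicity 4.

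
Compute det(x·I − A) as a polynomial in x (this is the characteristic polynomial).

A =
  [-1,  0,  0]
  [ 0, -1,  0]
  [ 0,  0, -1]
x^3 + 3*x^2 + 3*x + 1

Expanding det(x·I − A) (e.g. by cofactor expansion or by noting that A is similar to its Jordan form J, which has the same characteristic polynomial as A) gives
  χ_A(x) = x^3 + 3*x^2 + 3*x + 1
which factors as (x + 1)^3. The eigenvalues (with algebraic multiplicities) are λ = -1 with multiplicity 3.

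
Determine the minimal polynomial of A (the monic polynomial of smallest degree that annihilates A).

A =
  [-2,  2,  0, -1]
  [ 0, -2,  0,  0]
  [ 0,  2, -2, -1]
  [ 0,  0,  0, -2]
x^2 + 4*x + 4

The characteristic polynomial is χ_A(x) = (x + 2)^4, so the eigenvalues are known. The minimal polynomial is
  m_A(x) = Π_λ (x − λ)^{k_λ}
where k_λ is the size of the *largest* Jordan block for λ (equivalently, the smallest k with (A − λI)^k v = 0 for every generalised eigenvector v of λ).

  λ = -2: largest Jordan block has size 2, contributing (x + 2)^2

So m_A(x) = (x + 2)^2 = x^2 + 4*x + 4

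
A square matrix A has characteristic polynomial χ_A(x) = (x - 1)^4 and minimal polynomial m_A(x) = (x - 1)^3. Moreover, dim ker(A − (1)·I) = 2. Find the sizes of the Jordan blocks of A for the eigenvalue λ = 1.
Block sizes for λ = 1: [3, 1]

Step 1 — from the characteristic polynomial, algebraic multiplicity of λ = 1 is 4. From dim ker(A − (1)·I) = 2, there are exactly 2 Jordan blocks for λ = 1.
Step 2 — from the minimal polynomial, the factor (x − 1)^3 tells us the largest block for λ = 1 has size 3.
Step 3 — with total size 4, 2 blocks, and largest block 3, the block sizes (in nonincreasing order) are [3, 1].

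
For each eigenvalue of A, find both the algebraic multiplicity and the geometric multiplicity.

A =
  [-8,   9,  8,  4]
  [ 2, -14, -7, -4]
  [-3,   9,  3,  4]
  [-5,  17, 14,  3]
λ = -5: alg = 3, geom = 1; λ = -1: alg = 1, geom = 1

Step 1 — factor the characteristic polynomial to read off the algebraic multiplicities:
  χ_A(x) = (x + 1)*(x + 5)^3

Step 2 — compute geometric multiplicities via the rank-nullity identity g(λ) = n − rank(A − λI):
  rank(A − (-5)·I) = 3, so dim ker(A − (-5)·I) = n − 3 = 1
  rank(A − (-1)·I) = 3, so dim ker(A − (-1)·I) = n − 3 = 1

Summary:
  λ = -5: algebraic multiplicity = 3, geometric multiplicity = 1
  λ = -1: algebraic multiplicity = 1, geometric multiplicity = 1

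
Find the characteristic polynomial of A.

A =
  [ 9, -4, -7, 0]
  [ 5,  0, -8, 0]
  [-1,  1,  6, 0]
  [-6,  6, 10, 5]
x^4 - 20*x^3 + 150*x^2 - 500*x + 625

Expanding det(x·I − A) (e.g. by cofactor expansion or by noting that A is similar to its Jordan form J, which has the same characteristic polynomial as A) gives
  χ_A(x) = x^4 - 20*x^3 + 150*x^2 - 500*x + 625
which factors as (x - 5)^4. The eigenvalues (with algebraic multiplicities) are λ = 5 with multiplicity 4.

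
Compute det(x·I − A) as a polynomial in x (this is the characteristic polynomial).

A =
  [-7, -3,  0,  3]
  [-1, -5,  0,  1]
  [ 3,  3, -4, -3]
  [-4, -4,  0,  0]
x^4 + 16*x^3 + 96*x^2 + 256*x + 256

Expanding det(x·I − A) (e.g. by cofactor expansion or by noting that A is similar to its Jordan form J, which has the same characteristic polynomial as A) gives
  χ_A(x) = x^4 + 16*x^3 + 96*x^2 + 256*x + 256
which factors as (x + 4)^4. The eigenvalues (with algebraic multiplicities) are λ = -4 with multiplicity 4.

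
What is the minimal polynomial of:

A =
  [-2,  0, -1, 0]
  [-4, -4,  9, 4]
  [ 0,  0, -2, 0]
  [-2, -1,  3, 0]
x^3 + 6*x^2 + 12*x + 8

The characteristic polynomial is χ_A(x) = (x + 2)^4, so the eigenvalues are known. The minimal polynomial is
  m_A(x) = Π_λ (x − λ)^{k_λ}
where k_λ is the size of the *largest* Jordan block for λ (equivalently, the smallest k with (A − λI)^k v = 0 for every generalised eigenvector v of λ).

  λ = -2: largest Jordan block has size 3, contributing (x + 2)^3

So m_A(x) = (x + 2)^3 = x^3 + 6*x^2 + 12*x + 8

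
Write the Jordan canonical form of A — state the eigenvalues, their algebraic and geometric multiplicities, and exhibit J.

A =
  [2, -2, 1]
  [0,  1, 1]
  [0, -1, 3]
J_3(2)

The characteristic polynomial is
  det(x·I − A) = x^3 - 6*x^2 + 12*x - 8 = (x - 2)^3

Eigenvalues and multiplicities (the geometric multiplicity of λ is n − rank(A − λI), which equals the number of Jordan blocks for λ):
  λ = 2: algebraic multiplicity = 3, geometric multiplicity = 1

Determining the block sizes for each eigenvalue:
  λ = 2: one block (gm = 1), so the single block has size am = 3 → block sizes [3]

Assembling the blocks gives a Jordan form
J =
  [2, 1, 0]
  [0, 2, 1]
  [0, 0, 2]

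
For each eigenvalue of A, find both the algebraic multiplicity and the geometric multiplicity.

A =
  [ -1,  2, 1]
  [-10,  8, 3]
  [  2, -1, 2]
λ = 3: alg = 3, geom = 1

Step 1 — factor the characteristic polynomial to read off the algebraic multiplicities:
  χ_A(x) = (x - 3)^3

Step 2 — compute geometric multiplicities via the rank-nullity identity g(λ) = n − rank(A − λI):
  rank(A − (3)·I) = 2, so dim ker(A − (3)·I) = n − 2 = 1

Summary:
  λ = 3: algebraic multiplicity = 3, geometric multiplicity = 1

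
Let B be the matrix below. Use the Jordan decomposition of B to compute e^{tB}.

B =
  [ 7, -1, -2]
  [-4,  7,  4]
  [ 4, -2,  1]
e^{tB} =
  [2*t*exp(5*t) + exp(5*t), -t*exp(5*t), -2*t*exp(5*t)]
  [-4*t*exp(5*t), 2*t*exp(5*t) + exp(5*t), 4*t*exp(5*t)]
  [4*t*exp(5*t), -2*t*exp(5*t), -4*t*exp(5*t) + exp(5*t)]

Strategy: write B = P · J · P⁻¹ where J is a Jordan canonical form, so e^{tB} = P · e^{tJ} · P⁻¹, and e^{tJ} can be computed block-by-block.

B has Jordan form
J =
  [5, 1, 0]
  [0, 5, 0]
  [0, 0, 5]
(up to reordering of blocks).

Per-block formulas:
  For a 1×1 block at λ = 5: exp(t · [5]) = [e^(5t)].
  For a 2×2 Jordan block J_2(5): exp(t · J_2(5)) = e^(5t)·(I + t·N), where N is the 2×2 nilpotent shift.

After assembling e^{tJ} and conjugating by P, we get:

e^{tB} =
  [2*t*exp(5*t) + exp(5*t), -t*exp(5*t), -2*t*exp(5*t)]
  [-4*t*exp(5*t), 2*t*exp(5*t) + exp(5*t), 4*t*exp(5*t)]
  [4*t*exp(5*t), -2*t*exp(5*t), -4*t*exp(5*t) + exp(5*t)]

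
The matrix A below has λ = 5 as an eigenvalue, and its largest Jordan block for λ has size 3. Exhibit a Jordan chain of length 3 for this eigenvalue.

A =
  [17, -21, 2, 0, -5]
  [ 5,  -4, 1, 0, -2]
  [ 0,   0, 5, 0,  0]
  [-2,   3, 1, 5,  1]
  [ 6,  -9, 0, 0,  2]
A Jordan chain for λ = 5 of length 3:
v_1 = (9, 3, 0, -3, 9)ᵀ
v_2 = (12, 5, 0, -2, 6)ᵀ
v_3 = (1, 0, 0, 0, 0)ᵀ

Let N = A − (5)·I. We want v_3 with N^3 v_3 = 0 but N^2 v_3 ≠ 0; then v_{j-1} := N · v_j for j = 3, …, 2.

Pick v_3 = (1, 0, 0, 0, 0)ᵀ.
Then v_2 = N · v_3 = (12, 5, 0, -2, 6)ᵀ.
Then v_1 = N · v_2 = (9, 3, 0, -3, 9)ᵀ.

Sanity check: (A − (5)·I) v_1 = (0, 0, 0, 0, 0)ᵀ = 0. ✓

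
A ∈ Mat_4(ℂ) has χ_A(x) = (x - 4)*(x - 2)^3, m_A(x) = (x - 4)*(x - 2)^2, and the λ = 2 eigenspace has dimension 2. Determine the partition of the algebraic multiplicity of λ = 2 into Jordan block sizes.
Block sizes for λ = 2: [2, 1]

Step 1 — from the characteristic polynomial, algebraic multiplicity of λ = 2 is 3. From dim ker(A − (2)·I) = 2, there are exactly 2 Jordan blocks for λ = 2.
Step 2 — from the minimal polynomial, the factor (x − 2)^2 tells us the largest block for λ = 2 has size 2.
Step 3 — with total size 3, 2 blocks, and largest block 2, the block sizes (in nonincreasing order) are [2, 1].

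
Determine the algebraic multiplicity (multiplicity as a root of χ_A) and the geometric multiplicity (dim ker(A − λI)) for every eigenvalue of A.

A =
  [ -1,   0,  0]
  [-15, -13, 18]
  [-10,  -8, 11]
λ = -1: alg = 3, geom = 2

Step 1 — factor the characteristic polynomial to read off the algebraic multiplicities:
  χ_A(x) = (x + 1)^3

Step 2 — compute geometric multiplicities via the rank-nullity identity g(λ) = n − rank(A − λI):
  rank(A − (-1)·I) = 1, so dim ker(A − (-1)·I) = n − 1 = 2

Summary:
  λ = -1: algebraic multiplicity = 3, geometric multiplicity = 2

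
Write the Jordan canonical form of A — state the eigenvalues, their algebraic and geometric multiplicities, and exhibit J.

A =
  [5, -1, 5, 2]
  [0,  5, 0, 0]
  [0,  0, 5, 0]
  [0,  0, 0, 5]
J_2(5) ⊕ J_1(5) ⊕ J_1(5)

The characteristic polynomial is
  det(x·I − A) = x^4 - 20*x^3 + 150*x^2 - 500*x + 625 = (x - 5)^4

Eigenvalues and multiplicities (the geometric multiplicity of λ is n − rank(A − λI), which equals the number of Jordan blocks for λ):
  λ = 5: algebraic multiplicity = 4, geometric multiplicity = 3

Determining the block sizes for each eigenvalue:
  λ = 5: 3 blocks summing to 4 forces exactly one block of size 2 and the rest size 1 → block sizes [2, 1, 1]

Assembling the blocks gives a Jordan form
J =
  [5, 1, 0, 0]
  [0, 5, 0, 0]
  [0, 0, 5, 0]
  [0, 0, 0, 5]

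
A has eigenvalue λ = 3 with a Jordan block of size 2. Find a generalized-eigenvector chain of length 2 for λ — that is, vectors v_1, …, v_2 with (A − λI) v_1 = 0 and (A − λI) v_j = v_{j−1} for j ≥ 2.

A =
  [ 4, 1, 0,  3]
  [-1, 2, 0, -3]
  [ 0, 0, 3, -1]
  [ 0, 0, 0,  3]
A Jordan chain for λ = 3 of length 2:
v_1 = (1, -1, 0, 0)ᵀ
v_2 = (1, 0, 0, 0)ᵀ

Let N = A − (3)·I. We want v_2 with N^2 v_2 = 0 but N^1 v_2 ≠ 0; then v_{j-1} := N · v_j for j = 2, …, 2.

Pick v_2 = (1, 0, 0, 0)ᵀ.
Then v_1 = N · v_2 = (1, -1, 0, 0)ᵀ.

Sanity check: (A − (3)·I) v_1 = (0, 0, 0, 0)ᵀ = 0. ✓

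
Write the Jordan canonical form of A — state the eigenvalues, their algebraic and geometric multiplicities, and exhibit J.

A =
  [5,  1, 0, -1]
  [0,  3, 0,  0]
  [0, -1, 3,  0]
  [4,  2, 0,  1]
J_2(3) ⊕ J_2(3)

The characteristic polynomial is
  det(x·I − A) = x^4 - 12*x^3 + 54*x^2 - 108*x + 81 = (x - 3)^4

Eigenvalues and multiplicities (the geometric multiplicity of λ is n − rank(A − λI), which equals the number of Jordan blocks for λ):
  λ = 3: algebraic multiplicity = 4, geometric multiplicity = 2

Determining the block sizes for each eigenvalue:
  λ = 3: with am = 4 and gm = 2, the partition is not yet determined (e.g. several partitions of 4 into 2 parts exist). Let N = A − (3)·I. Computing rank(N^1) = 2, rank(N^2) = 0; the number of blocks of size ≥ j is rank(N^{j−1}) − rank(N^j), giving [2, 2]. So we have 2 block(s) of size 2 → block sizes [2, 2]

Assembling the blocks gives a Jordan form
J =
  [3, 1, 0, 0]
  [0, 3, 0, 0]
  [0, 0, 3, 1]
  [0, 0, 0, 3]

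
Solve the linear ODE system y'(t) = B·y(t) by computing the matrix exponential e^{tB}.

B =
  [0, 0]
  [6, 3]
e^{tB} =
  [1, 0]
  [2*exp(3*t) - 2, exp(3*t)]

Strategy: write B = P · J · P⁻¹ where J is a Jordan canonical form, so e^{tB} = P · e^{tJ} · P⁻¹, and e^{tJ} can be computed block-by-block.

B has Jordan form
J =
  [0, 0]
  [0, 3]
(up to reordering of blocks).

Per-block formulas:
  For a 1×1 block at λ = 3: exp(t · [3]) = [e^(3t)].
  For a 1×1 block at λ = 0: exp(t · [0]) = [e^(0t)].

After assembling e^{tJ} and conjugating by P, we get:

e^{tB} =
  [1, 0]
  [2*exp(3*t) - 2, exp(3*t)]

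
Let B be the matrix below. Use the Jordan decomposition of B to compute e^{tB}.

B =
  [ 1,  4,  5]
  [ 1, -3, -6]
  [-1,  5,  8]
e^{tB} =
  [-t*exp(2*t) + exp(2*t), t^2*exp(2*t)/2 + 4*t*exp(2*t), t^2*exp(2*t)/2 + 5*t*exp(2*t)]
  [t*exp(2*t), -t^2*exp(2*t)/2 - 5*t*exp(2*t) + exp(2*t), -t^2*exp(2*t)/2 - 6*t*exp(2*t)]
  [-t*exp(2*t), t^2*exp(2*t)/2 + 5*t*exp(2*t), t^2*exp(2*t)/2 + 6*t*exp(2*t) + exp(2*t)]

Strategy: write B = P · J · P⁻¹ where J is a Jordan canonical form, so e^{tB} = P · e^{tJ} · P⁻¹, and e^{tJ} can be computed block-by-block.

B has Jordan form
J =
  [2, 1, 0]
  [0, 2, 1]
  [0, 0, 2]
(up to reordering of blocks).

Per-block formulas:
  For a 3×3 Jordan block J_3(2): exp(t · J_3(2)) = e^(2t)·(I + t·N + (t^2/2)·N^2), where N is the 3×3 nilpotent shift.

After assembling e^{tJ} and conjugating by P, we get:

e^{tB} =
  [-t*exp(2*t) + exp(2*t), t^2*exp(2*t)/2 + 4*t*exp(2*t), t^2*exp(2*t)/2 + 5*t*exp(2*t)]
  [t*exp(2*t), -t^2*exp(2*t)/2 - 5*t*exp(2*t) + exp(2*t), -t^2*exp(2*t)/2 - 6*t*exp(2*t)]
  [-t*exp(2*t), t^2*exp(2*t)/2 + 5*t*exp(2*t), t^2*exp(2*t)/2 + 6*t*exp(2*t) + exp(2*t)]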